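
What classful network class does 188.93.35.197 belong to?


First octet: 188
Binary: 10111100
10xxxxxx -> Class B (128-191)
Class B, default mask 255.255.0.0 (/16)


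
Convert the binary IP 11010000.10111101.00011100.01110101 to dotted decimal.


11010000 = 208
10111101 = 189
00011100 = 28
01110101 = 117
IP: 208.189.28.117


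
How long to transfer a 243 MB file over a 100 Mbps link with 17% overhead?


Effective throughput = 100 * (1 - 17/100) = 83 Mbps
File size in Mb = 243 * 8 = 1944 Mb
Time = 1944 / 83
Time = 23.4217 seconds


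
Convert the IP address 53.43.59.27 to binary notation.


53 = 00110101
43 = 00101011
59 = 00111011
27 = 00011011
Binary: 00110101.00101011.00111011.00011011


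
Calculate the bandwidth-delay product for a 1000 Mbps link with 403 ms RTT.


BDP = bandwidth * RTT
= 1000 Mbps * 403 ms
= 1000 * 1e6 * 403 / 1000 bits
= 403000000 bits
= 50375000 bytes
= 49194.3359 KB
BDP = 403000000 bits (50375000 bytes)


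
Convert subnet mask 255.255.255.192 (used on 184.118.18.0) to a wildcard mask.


Subnet mask: 255.255.255.192
Wildcard = 255.255.255.255 - subnet mask
255 - 255 = 0
255 - 255 = 0
255 - 255 = 0
255 - 192 = 63
Wildcard: 0.0.0.63


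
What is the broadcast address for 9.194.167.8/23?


Network: 9.194.166.0/23
Host bits = 9
Set all host bits to 1:
Broadcast: 9.194.167.255


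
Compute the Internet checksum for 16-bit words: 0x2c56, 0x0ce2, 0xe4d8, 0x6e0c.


Sum all words (with carry folding):
+ 0x2c56 = 0x2c56
+ 0x0ce2 = 0x3938
+ 0xe4d8 = 0x1e11
+ 0x6e0c = 0x8c1d
One's complement: ~0x8c1d
Checksum = 0x73e2


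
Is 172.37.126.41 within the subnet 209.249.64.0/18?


Subnet network: 209.249.64.0
Test IP AND mask: 172.37.64.0
No, 172.37.126.41 is not in 209.249.64.0/18


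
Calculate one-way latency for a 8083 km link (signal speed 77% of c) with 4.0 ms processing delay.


Speed = 0.77 * 3e5 km/s = 231000 km/s
Propagation delay = 8083 / 231000 = 0.035 s = 34.9913 ms
Processing delay = 4.0 ms
Total one-way latency = 38.9913 ms


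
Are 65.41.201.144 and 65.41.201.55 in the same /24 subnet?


Mask: 255.255.255.0
65.41.201.144 AND mask = 65.41.201.0
65.41.201.55 AND mask = 65.41.201.0
Yes, same subnet (65.41.201.0)


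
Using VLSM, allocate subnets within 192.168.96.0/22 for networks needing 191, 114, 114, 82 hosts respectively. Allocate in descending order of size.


191 hosts -> /24 (254 usable): 192.168.96.0/24
114 hosts -> /25 (126 usable): 192.168.97.0/25
114 hosts -> /25 (126 usable): 192.168.97.128/25
82 hosts -> /25 (126 usable): 192.168.98.0/25
Allocation: 192.168.96.0/24 (191 hosts, 254 usable); 192.168.97.0/25 (114 hosts, 126 usable); 192.168.97.128/25 (114 hosts, 126 usable); 192.168.98.0/25 (82 hosts, 126 usable)


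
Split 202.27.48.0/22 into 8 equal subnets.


New prefix = 22 + 3 = 25
Each subnet has 128 addresses
  202.27.48.0/25
  202.27.48.128/25
  202.27.49.0/25
  202.27.49.128/25
  202.27.50.0/25
  202.27.50.128/25
  202.27.51.0/25
  202.27.51.128/25
Subnets: 202.27.48.0/25, 202.27.48.128/25, 202.27.49.0/25, 202.27.49.128/25, 202.27.50.0/25, 202.27.50.128/25, 202.27.51.0/25, 202.27.51.128/25


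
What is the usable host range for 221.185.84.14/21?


Network: 221.185.80.0
Broadcast: 221.185.87.255
First usable = network + 1
Last usable = broadcast - 1
Range: 221.185.80.1 to 221.185.87.254


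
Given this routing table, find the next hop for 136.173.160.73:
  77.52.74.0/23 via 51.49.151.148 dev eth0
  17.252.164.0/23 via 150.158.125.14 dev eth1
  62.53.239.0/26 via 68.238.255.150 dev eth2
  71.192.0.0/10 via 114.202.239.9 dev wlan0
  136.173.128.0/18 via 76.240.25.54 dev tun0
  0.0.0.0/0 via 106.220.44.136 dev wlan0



Longest prefix match for 136.173.160.73:
  /23 77.52.74.0: no
  /23 17.252.164.0: no
  /26 62.53.239.0: no
  /10 71.192.0.0: no
  /18 136.173.128.0: MATCH
  /0 0.0.0.0: MATCH
Selected: next-hop 76.240.25.54 via tun0 (matched /18)


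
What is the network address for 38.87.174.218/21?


IP:   00100110.01010111.10101110.11011010
Mask: 11111111.11111111.11111000.00000000
AND operation:
Net:  00100110.01010111.10101000.00000000
Network: 38.87.168.0/21


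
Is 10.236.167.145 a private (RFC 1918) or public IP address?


RFC 1918 private ranges:
  10.0.0.0/8 (10.0.0.0 - 10.255.255.255)
  172.16.0.0/12 (172.16.0.0 - 172.31.255.255)
  192.168.0.0/16 (192.168.0.0 - 192.168.255.255)
Private (in 10.0.0.0/8)


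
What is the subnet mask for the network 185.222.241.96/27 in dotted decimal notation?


/27 means 27 network bits, 5 host bits
Binary: 11111111111111111111111111100000
Mask: 255.255.255.224


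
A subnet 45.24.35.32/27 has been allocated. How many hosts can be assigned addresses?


Host bits = 32 - 27 = 5
Total addresses = 2^5 = 32
Usable = total - 2 (network and broadcast)
Usable hosts: 30


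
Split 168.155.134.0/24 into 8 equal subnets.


New prefix = 24 + 3 = 27
Each subnet has 32 addresses
  168.155.134.0/27
  168.155.134.32/27
  168.155.134.64/27
  168.155.134.96/27
  168.155.134.128/27
  168.155.134.160/27
  168.155.134.192/27
  168.155.134.224/27
Subnets: 168.155.134.0/27, 168.155.134.32/27, 168.155.134.64/27, 168.155.134.96/27, 168.155.134.128/27, 168.155.134.160/27, 168.155.134.192/27, 168.155.134.224/27


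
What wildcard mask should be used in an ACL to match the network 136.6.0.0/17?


Subnet mask: 255.255.128.0
Wildcard = 255.255.255.255 - subnet mask
255 - 255 = 0
255 - 255 = 0
255 - 128 = 127
255 - 0 = 255
Wildcard: 0.0.127.255


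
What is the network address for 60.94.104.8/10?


IP:   00111100.01011110.01101000.00001000
Mask: 11111111.11000000.00000000.00000000
AND operation:
Net:  00111100.01000000.00000000.00000000
Network: 60.64.0.0/10


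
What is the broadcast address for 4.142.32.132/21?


Network: 4.142.32.0/21
Host bits = 11
Set all host bits to 1:
Broadcast: 4.142.39.255


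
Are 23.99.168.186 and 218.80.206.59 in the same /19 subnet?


Mask: 255.255.224.0
23.99.168.186 AND mask = 23.99.160.0
218.80.206.59 AND mask = 218.80.192.0
No, different subnets (23.99.160.0 vs 218.80.192.0)


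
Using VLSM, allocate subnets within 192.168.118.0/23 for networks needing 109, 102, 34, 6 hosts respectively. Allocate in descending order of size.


109 hosts -> /25 (126 usable): 192.168.118.0/25
102 hosts -> /25 (126 usable): 192.168.118.128/25
34 hosts -> /26 (62 usable): 192.168.119.0/26
6 hosts -> /29 (6 usable): 192.168.119.64/29
Allocation: 192.168.118.0/25 (109 hosts, 126 usable); 192.168.118.128/25 (102 hosts, 126 usable); 192.168.119.0/26 (34 hosts, 62 usable); 192.168.119.64/29 (6 hosts, 6 usable)


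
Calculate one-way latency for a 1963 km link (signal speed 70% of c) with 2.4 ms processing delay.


Speed = 0.7 * 3e5 km/s = 210000 km/s
Propagation delay = 1963 / 210000 = 0.0093 s = 9.3476 ms
Processing delay = 2.4 ms
Total one-way latency = 11.7476 ms


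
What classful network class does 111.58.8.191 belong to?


First octet: 111
Binary: 01101111
0xxxxxxx -> Class A (1-126)
Class A, default mask 255.0.0.0 (/8)


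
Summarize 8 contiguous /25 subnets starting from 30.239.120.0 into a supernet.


Original prefix: /25
Number of subnets: 8 = 2^3
New prefix = 25 - 3 = 22
Supernet: 30.239.120.0/22


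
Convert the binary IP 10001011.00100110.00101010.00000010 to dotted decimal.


10001011 = 139
00100110 = 38
00101010 = 42
00000010 = 2
IP: 139.38.42.2


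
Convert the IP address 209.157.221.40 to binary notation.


209 = 11010001
157 = 10011101
221 = 11011101
40 = 00101000
Binary: 11010001.10011101.11011101.00101000


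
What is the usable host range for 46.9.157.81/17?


Network: 46.9.128.0
Broadcast: 46.9.255.255
First usable = network + 1
Last usable = broadcast - 1
Range: 46.9.128.1 to 46.9.255.254


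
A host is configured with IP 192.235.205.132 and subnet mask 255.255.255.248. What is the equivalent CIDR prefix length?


Binary: 11111111.11111111.11111111.11111000
Count leading 1s
Prefix: /29


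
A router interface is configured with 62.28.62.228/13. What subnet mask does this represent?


/13 means 13 network bits, 19 host bits
Binary: 11111111111110000000000000000000
Mask: 255.248.0.0


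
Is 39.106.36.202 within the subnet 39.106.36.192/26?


Subnet network: 39.106.36.192
Test IP AND mask: 39.106.36.192
Yes, 39.106.36.202 is in 39.106.36.192/26


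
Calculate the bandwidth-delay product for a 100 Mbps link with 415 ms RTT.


BDP = bandwidth * RTT
= 100 Mbps * 415 ms
= 100 * 1e6 * 415 / 1000 bits
= 41500000 bits
= 5187500 bytes
= 5065.918 KB
BDP = 41500000 bits (5187500 bytes)


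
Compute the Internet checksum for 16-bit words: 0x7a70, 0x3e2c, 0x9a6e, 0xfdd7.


Sum all words (with carry folding):
+ 0x7a70 = 0x7a70
+ 0x3e2c = 0xb89c
+ 0x9a6e = 0x530b
+ 0xfdd7 = 0x50e3
One's complement: ~0x50e3
Checksum = 0xaf1c


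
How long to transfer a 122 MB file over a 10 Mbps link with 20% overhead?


Effective throughput = 10 * (1 - 20/100) = 8 Mbps
File size in Mb = 122 * 8 = 976 Mb
Time = 976 / 8
Time = 122 seconds


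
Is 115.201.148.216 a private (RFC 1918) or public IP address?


RFC 1918 private ranges:
  10.0.0.0/8 (10.0.0.0 - 10.255.255.255)
  172.16.0.0/12 (172.16.0.0 - 172.31.255.255)
  192.168.0.0/16 (192.168.0.0 - 192.168.255.255)
Public (not in any RFC 1918 range)


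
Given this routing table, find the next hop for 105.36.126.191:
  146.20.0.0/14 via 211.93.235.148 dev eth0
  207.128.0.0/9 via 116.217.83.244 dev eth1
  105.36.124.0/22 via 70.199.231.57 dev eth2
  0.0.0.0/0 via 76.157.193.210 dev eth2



Longest prefix match for 105.36.126.191:
  /14 146.20.0.0: no
  /9 207.128.0.0: no
  /22 105.36.124.0: MATCH
  /0 0.0.0.0: MATCH
Selected: next-hop 70.199.231.57 via eth2 (matched /22)


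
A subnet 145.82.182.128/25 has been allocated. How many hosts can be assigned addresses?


Host bits = 32 - 25 = 7
Total addresses = 2^7 = 128
Usable = total - 2 (network and broadcast)
Usable hosts: 126


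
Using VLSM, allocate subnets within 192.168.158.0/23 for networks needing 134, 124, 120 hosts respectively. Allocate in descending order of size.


134 hosts -> /24 (254 usable): 192.168.158.0/24
124 hosts -> /25 (126 usable): 192.168.159.0/25
120 hosts -> /25 (126 usable): 192.168.159.128/25
Allocation: 192.168.158.0/24 (134 hosts, 254 usable); 192.168.159.0/25 (124 hosts, 126 usable); 192.168.159.128/25 (120 hosts, 126 usable)


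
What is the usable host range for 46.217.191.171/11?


Network: 46.192.0.0
Broadcast: 46.223.255.255
First usable = network + 1
Last usable = broadcast - 1
Range: 46.192.0.1 to 46.223.255.254


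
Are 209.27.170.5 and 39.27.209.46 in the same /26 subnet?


Mask: 255.255.255.192
209.27.170.5 AND mask = 209.27.170.0
39.27.209.46 AND mask = 39.27.209.0
No, different subnets (209.27.170.0 vs 39.27.209.0)


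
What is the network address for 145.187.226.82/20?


IP:   10010001.10111011.11100010.01010010
Mask: 11111111.11111111.11110000.00000000
AND operation:
Net:  10010001.10111011.11100000.00000000
Network: 145.187.224.0/20


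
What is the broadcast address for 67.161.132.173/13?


Network: 67.160.0.0/13
Host bits = 19
Set all host bits to 1:
Broadcast: 67.167.255.255


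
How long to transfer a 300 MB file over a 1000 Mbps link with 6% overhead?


Effective throughput = 1000 * (1 - 6/100) = 940 Mbps
File size in Mb = 300 * 8 = 2400 Mb
Time = 2400 / 940
Time = 2.5532 seconds


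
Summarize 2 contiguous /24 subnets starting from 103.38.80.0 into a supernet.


Original prefix: /24
Number of subnets: 2 = 2^1
New prefix = 24 - 1 = 23
Supernet: 103.38.80.0/23


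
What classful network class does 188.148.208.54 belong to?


First octet: 188
Binary: 10111100
10xxxxxx -> Class B (128-191)
Class B, default mask 255.255.0.0 (/16)


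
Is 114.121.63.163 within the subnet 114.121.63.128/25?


Subnet network: 114.121.63.128
Test IP AND mask: 114.121.63.128
Yes, 114.121.63.163 is in 114.121.63.128/25


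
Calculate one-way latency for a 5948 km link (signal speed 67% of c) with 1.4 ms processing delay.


Speed = 0.67 * 3e5 km/s = 201000 km/s
Propagation delay = 5948 / 201000 = 0.0296 s = 29.592 ms
Processing delay = 1.4 ms
Total one-way latency = 30.992 ms


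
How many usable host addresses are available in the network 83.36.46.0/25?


Host bits = 32 - 25 = 7
Total addresses = 2^7 = 128
Usable = total - 2 (network and broadcast)
Usable hosts: 126


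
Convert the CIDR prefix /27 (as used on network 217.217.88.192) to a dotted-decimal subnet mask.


/27 means 27 network bits, 5 host bits
Binary: 11111111111111111111111111100000
Mask: 255.255.255.224


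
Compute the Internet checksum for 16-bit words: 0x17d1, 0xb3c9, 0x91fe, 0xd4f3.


Sum all words (with carry folding):
+ 0x17d1 = 0x17d1
+ 0xb3c9 = 0xcb9a
+ 0x91fe = 0x5d99
+ 0xd4f3 = 0x328d
One's complement: ~0x328d
Checksum = 0xcd72


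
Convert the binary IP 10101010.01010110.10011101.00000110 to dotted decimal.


10101010 = 170
01010110 = 86
10011101 = 157
00000110 = 6
IP: 170.86.157.6


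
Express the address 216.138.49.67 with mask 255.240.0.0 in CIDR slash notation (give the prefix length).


Binary: 11111111.11110000.00000000.00000000
Count leading 1s
Prefix: /12


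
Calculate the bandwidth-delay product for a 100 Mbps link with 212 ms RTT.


BDP = bandwidth * RTT
= 100 Mbps * 212 ms
= 100 * 1e6 * 212 / 1000 bits
= 21200000 bits
= 2650000 bytes
= 2587.8906 KB
BDP = 21200000 bits (2650000 bytes)


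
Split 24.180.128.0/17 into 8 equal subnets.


New prefix = 17 + 3 = 20
Each subnet has 4096 addresses
  24.180.128.0/20
  24.180.144.0/20
  24.180.160.0/20
  24.180.176.0/20
  24.180.192.0/20
  24.180.208.0/20
  24.180.224.0/20
  24.180.240.0/20
Subnets: 24.180.128.0/20, 24.180.144.0/20, 24.180.160.0/20, 24.180.176.0/20, 24.180.192.0/20, 24.180.208.0/20, 24.180.224.0/20, 24.180.240.0/20


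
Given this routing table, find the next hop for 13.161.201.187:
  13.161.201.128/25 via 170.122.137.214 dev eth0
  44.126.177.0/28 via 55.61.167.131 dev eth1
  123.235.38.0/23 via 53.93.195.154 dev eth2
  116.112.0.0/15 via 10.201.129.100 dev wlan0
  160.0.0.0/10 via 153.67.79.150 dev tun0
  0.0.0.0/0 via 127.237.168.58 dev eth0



Longest prefix match for 13.161.201.187:
  /25 13.161.201.128: MATCH
  /28 44.126.177.0: no
  /23 123.235.38.0: no
  /15 116.112.0.0: no
  /10 160.0.0.0: no
  /0 0.0.0.0: MATCH
Selected: next-hop 170.122.137.214 via eth0 (matched /25)


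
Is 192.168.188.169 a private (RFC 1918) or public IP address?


RFC 1918 private ranges:
  10.0.0.0/8 (10.0.0.0 - 10.255.255.255)
  172.16.0.0/12 (172.16.0.0 - 172.31.255.255)
  192.168.0.0/16 (192.168.0.0 - 192.168.255.255)
Private (in 192.168.0.0/16)


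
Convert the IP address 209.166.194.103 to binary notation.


209 = 11010001
166 = 10100110
194 = 11000010
103 = 01100111
Binary: 11010001.10100110.11000010.01100111


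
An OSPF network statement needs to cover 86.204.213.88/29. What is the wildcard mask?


Subnet mask: 255.255.255.248
Wildcard = 255.255.255.255 - subnet mask
255 - 255 = 0
255 - 255 = 0
255 - 255 = 0
255 - 248 = 7
Wildcard: 0.0.0.7


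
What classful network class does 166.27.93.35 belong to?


First octet: 166
Binary: 10100110
10xxxxxx -> Class B (128-191)
Class B, default mask 255.255.0.0 (/16)


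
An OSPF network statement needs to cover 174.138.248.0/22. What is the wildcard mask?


Subnet mask: 255.255.252.0
Wildcard = 255.255.255.255 - subnet mask
255 - 255 = 0
255 - 255 = 0
255 - 252 = 3
255 - 0 = 255
Wildcard: 0.0.3.255


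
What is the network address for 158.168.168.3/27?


IP:   10011110.10101000.10101000.00000011
Mask: 11111111.11111111.11111111.11100000
AND operation:
Net:  10011110.10101000.10101000.00000000
Network: 158.168.168.0/27


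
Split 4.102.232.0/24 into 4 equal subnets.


New prefix = 24 + 2 = 26
Each subnet has 64 addresses
  4.102.232.0/26
  4.102.232.64/26
  4.102.232.128/26
  4.102.232.192/26
Subnets: 4.102.232.0/26, 4.102.232.64/26, 4.102.232.128/26, 4.102.232.192/26


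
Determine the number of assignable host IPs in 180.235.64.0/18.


Host bits = 32 - 18 = 14
Total addresses = 2^14 = 16384
Usable = total - 2 (network and broadcast)
Usable hosts: 16382


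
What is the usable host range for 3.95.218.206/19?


Network: 3.95.192.0
Broadcast: 3.95.223.255
First usable = network + 1
Last usable = broadcast - 1
Range: 3.95.192.1 to 3.95.223.254


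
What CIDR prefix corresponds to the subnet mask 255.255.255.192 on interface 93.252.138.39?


Binary: 11111111.11111111.11111111.11000000
Count leading 1s
Prefix: /26


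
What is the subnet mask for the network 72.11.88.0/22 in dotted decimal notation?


/22 means 22 network bits, 10 host bits
Binary: 11111111111111111111110000000000
Mask: 255.255.252.0


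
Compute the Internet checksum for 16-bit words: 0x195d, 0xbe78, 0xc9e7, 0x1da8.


Sum all words (with carry folding):
+ 0x195d = 0x195d
+ 0xbe78 = 0xd7d5
+ 0xc9e7 = 0xa1bd
+ 0x1da8 = 0xbf65
One's complement: ~0xbf65
Checksum = 0x409a


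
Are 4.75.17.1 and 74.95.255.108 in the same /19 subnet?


Mask: 255.255.224.0
4.75.17.1 AND mask = 4.75.0.0
74.95.255.108 AND mask = 74.95.224.0
No, different subnets (4.75.0.0 vs 74.95.224.0)


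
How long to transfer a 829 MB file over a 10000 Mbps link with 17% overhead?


Effective throughput = 10000 * (1 - 17/100) = 8300 Mbps
File size in Mb = 829 * 8 = 6632 Mb
Time = 6632 / 8300
Time = 0.799 seconds


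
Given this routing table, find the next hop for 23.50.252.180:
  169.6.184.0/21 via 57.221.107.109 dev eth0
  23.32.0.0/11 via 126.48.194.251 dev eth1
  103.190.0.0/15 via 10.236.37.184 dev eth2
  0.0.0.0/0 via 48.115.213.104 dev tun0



Longest prefix match for 23.50.252.180:
  /21 169.6.184.0: no
  /11 23.32.0.0: MATCH
  /15 103.190.0.0: no
  /0 0.0.0.0: MATCH
Selected: next-hop 126.48.194.251 via eth1 (matched /11)


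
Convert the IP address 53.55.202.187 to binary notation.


53 = 00110101
55 = 00110111
202 = 11001010
187 = 10111011
Binary: 00110101.00110111.11001010.10111011


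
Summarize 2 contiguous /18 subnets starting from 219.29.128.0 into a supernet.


Original prefix: /18
Number of subnets: 2 = 2^1
New prefix = 18 - 1 = 17
Supernet: 219.29.128.0/17


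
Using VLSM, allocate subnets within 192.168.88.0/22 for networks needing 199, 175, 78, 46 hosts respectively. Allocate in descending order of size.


199 hosts -> /24 (254 usable): 192.168.88.0/24
175 hosts -> /24 (254 usable): 192.168.89.0/24
78 hosts -> /25 (126 usable): 192.168.90.0/25
46 hosts -> /26 (62 usable): 192.168.90.128/26
Allocation: 192.168.88.0/24 (199 hosts, 254 usable); 192.168.89.0/24 (175 hosts, 254 usable); 192.168.90.0/25 (78 hosts, 126 usable); 192.168.90.128/26 (46 hosts, 62 usable)


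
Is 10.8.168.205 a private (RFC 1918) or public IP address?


RFC 1918 private ranges:
  10.0.0.0/8 (10.0.0.0 - 10.255.255.255)
  172.16.0.0/12 (172.16.0.0 - 172.31.255.255)
  192.168.0.0/16 (192.168.0.0 - 192.168.255.255)
Private (in 10.0.0.0/8)


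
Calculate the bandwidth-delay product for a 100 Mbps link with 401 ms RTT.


BDP = bandwidth * RTT
= 100 Mbps * 401 ms
= 100 * 1e6 * 401 / 1000 bits
= 40100000 bits
= 5012500 bytes
= 4895.0195 KB
BDP = 40100000 bits (5012500 bytes)


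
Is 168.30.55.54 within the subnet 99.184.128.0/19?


Subnet network: 99.184.128.0
Test IP AND mask: 168.30.32.0
No, 168.30.55.54 is not in 99.184.128.0/19


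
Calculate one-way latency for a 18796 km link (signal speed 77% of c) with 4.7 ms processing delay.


Speed = 0.77 * 3e5 km/s = 231000 km/s
Propagation delay = 18796 / 231000 = 0.0814 s = 81.368 ms
Processing delay = 4.7 ms
Total one-way latency = 86.068 ms


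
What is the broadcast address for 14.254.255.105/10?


Network: 14.192.0.0/10
Host bits = 22
Set all host bits to 1:
Broadcast: 14.255.255.255


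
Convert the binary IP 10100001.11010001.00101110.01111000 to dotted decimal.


10100001 = 161
11010001 = 209
00101110 = 46
01111000 = 120
IP: 161.209.46.120


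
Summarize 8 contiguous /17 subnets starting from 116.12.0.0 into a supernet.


Original prefix: /17
Number of subnets: 8 = 2^3
New prefix = 17 - 3 = 14
Supernet: 116.12.0.0/14


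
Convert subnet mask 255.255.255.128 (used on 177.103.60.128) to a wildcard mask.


Subnet mask: 255.255.255.128
Wildcard = 255.255.255.255 - subnet mask
255 - 255 = 0
255 - 255 = 0
255 - 255 = 0
255 - 128 = 127
Wildcard: 0.0.0.127


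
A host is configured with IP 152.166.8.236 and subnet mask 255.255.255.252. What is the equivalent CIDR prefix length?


Binary: 11111111.11111111.11111111.11111100
Count leading 1s
Prefix: /30


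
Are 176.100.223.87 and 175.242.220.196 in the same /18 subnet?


Mask: 255.255.192.0
176.100.223.87 AND mask = 176.100.192.0
175.242.220.196 AND mask = 175.242.192.0
No, different subnets (176.100.192.0 vs 175.242.192.0)


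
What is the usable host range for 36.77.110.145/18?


Network: 36.77.64.0
Broadcast: 36.77.127.255
First usable = network + 1
Last usable = broadcast - 1
Range: 36.77.64.1 to 36.77.127.254


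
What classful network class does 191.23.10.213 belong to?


First octet: 191
Binary: 10111111
10xxxxxx -> Class B (128-191)
Class B, default mask 255.255.0.0 (/16)


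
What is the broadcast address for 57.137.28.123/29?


Network: 57.137.28.120/29
Host bits = 3
Set all host bits to 1:
Broadcast: 57.137.28.127


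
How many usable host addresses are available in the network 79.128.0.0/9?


Host bits = 32 - 9 = 23
Total addresses = 2^23 = 8388608
Usable = total - 2 (network and broadcast)
Usable hosts: 8388606


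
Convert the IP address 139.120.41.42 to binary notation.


139 = 10001011
120 = 01111000
41 = 00101001
42 = 00101010
Binary: 10001011.01111000.00101001.00101010


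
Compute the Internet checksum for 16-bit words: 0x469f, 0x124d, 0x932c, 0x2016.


Sum all words (with carry folding):
+ 0x469f = 0x469f
+ 0x124d = 0x58ec
+ 0x932c = 0xec18
+ 0x2016 = 0x0c2f
One's complement: ~0x0c2f
Checksum = 0xf3d0


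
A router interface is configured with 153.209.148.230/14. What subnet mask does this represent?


/14 means 14 network bits, 18 host bits
Binary: 11111111111111000000000000000000
Mask: 255.252.0.0


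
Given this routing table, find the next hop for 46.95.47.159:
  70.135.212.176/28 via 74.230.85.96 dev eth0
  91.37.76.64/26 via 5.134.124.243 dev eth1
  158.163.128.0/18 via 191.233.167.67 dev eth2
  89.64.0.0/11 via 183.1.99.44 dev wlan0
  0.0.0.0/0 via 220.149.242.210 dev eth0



Longest prefix match for 46.95.47.159:
  /28 70.135.212.176: no
  /26 91.37.76.64: no
  /18 158.163.128.0: no
  /11 89.64.0.0: no
  /0 0.0.0.0: MATCH
Selected: next-hop 220.149.242.210 via eth0 (matched /0)


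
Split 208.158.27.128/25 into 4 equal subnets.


New prefix = 25 + 2 = 27
Each subnet has 32 addresses
  208.158.27.128/27
  208.158.27.160/27
  208.158.27.192/27
  208.158.27.224/27
Subnets: 208.158.27.128/27, 208.158.27.160/27, 208.158.27.192/27, 208.158.27.224/27


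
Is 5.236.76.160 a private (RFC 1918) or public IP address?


RFC 1918 private ranges:
  10.0.0.0/8 (10.0.0.0 - 10.255.255.255)
  172.16.0.0/12 (172.16.0.0 - 172.31.255.255)
  192.168.0.0/16 (192.168.0.0 - 192.168.255.255)
Public (not in any RFC 1918 range)


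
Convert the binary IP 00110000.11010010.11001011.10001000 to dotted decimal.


00110000 = 48
11010010 = 210
11001011 = 203
10001000 = 136
IP: 48.210.203.136


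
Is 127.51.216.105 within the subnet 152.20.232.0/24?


Subnet network: 152.20.232.0
Test IP AND mask: 127.51.216.0
No, 127.51.216.105 is not in 152.20.232.0/24


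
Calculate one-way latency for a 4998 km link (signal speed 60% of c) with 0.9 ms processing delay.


Speed = 0.6 * 3e5 km/s = 180000 km/s
Propagation delay = 4998 / 180000 = 0.0278 s = 27.7667 ms
Processing delay = 0.9 ms
Total one-way latency = 28.6667 ms


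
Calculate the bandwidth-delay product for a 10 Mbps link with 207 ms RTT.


BDP = bandwidth * RTT
= 10 Mbps * 207 ms
= 10 * 1e6 * 207 / 1000 bits
= 2070000 bits
= 258750 bytes
= 252.6855 KB
BDP = 2070000 bits (258750 bytes)


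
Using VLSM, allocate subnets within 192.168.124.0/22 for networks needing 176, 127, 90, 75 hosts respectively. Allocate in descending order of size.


176 hosts -> /24 (254 usable): 192.168.124.0/24
127 hosts -> /24 (254 usable): 192.168.125.0/24
90 hosts -> /25 (126 usable): 192.168.126.0/25
75 hosts -> /25 (126 usable): 192.168.126.128/25
Allocation: 192.168.124.0/24 (176 hosts, 254 usable); 192.168.125.0/24 (127 hosts, 254 usable); 192.168.126.0/25 (90 hosts, 126 usable); 192.168.126.128/25 (75 hosts, 126 usable)


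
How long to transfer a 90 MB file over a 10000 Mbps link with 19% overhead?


Effective throughput = 10000 * (1 - 19/100) = 8100.0 Mbps
File size in Mb = 90 * 8 = 720 Mb
Time = 720 / 8100.0
Time = 0.0889 seconds


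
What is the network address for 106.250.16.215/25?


IP:   01101010.11111010.00010000.11010111
Mask: 11111111.11111111.11111111.10000000
AND operation:
Net:  01101010.11111010.00010000.10000000
Network: 106.250.16.128/25


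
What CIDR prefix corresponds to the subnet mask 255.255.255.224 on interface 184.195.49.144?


Binary: 11111111.11111111.11111111.11100000
Count leading 1s
Prefix: /27


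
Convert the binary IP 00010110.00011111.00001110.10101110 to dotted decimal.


00010110 = 22
00011111 = 31
00001110 = 14
10101110 = 174
IP: 22.31.14.174


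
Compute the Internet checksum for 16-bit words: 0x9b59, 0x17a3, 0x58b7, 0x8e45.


Sum all words (with carry folding):
+ 0x9b59 = 0x9b59
+ 0x17a3 = 0xb2fc
+ 0x58b7 = 0x0bb4
+ 0x8e45 = 0x99f9
One's complement: ~0x99f9
Checksum = 0x6606


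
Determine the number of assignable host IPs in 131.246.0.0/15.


Host bits = 32 - 15 = 17
Total addresses = 2^17 = 131072
Usable = total - 2 (network and broadcast)
Usable hosts: 131070


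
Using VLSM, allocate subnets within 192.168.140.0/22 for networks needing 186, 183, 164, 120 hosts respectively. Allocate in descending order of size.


186 hosts -> /24 (254 usable): 192.168.140.0/24
183 hosts -> /24 (254 usable): 192.168.141.0/24
164 hosts -> /24 (254 usable): 192.168.142.0/24
120 hosts -> /25 (126 usable): 192.168.143.0/25
Allocation: 192.168.140.0/24 (186 hosts, 254 usable); 192.168.141.0/24 (183 hosts, 254 usable); 192.168.142.0/24 (164 hosts, 254 usable); 192.168.143.0/25 (120 hosts, 126 usable)


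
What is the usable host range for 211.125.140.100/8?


Network: 211.0.0.0
Broadcast: 211.255.255.255
First usable = network + 1
Last usable = broadcast - 1
Range: 211.0.0.1 to 211.255.255.254


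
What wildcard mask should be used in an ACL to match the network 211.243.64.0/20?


Subnet mask: 255.255.240.0
Wildcard = 255.255.255.255 - subnet mask
255 - 255 = 0
255 - 255 = 0
255 - 240 = 15
255 - 0 = 255
Wildcard: 0.0.15.255


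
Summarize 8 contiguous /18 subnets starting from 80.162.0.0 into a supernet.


Original prefix: /18
Number of subnets: 8 = 2^3
New prefix = 18 - 3 = 15
Supernet: 80.162.0.0/15


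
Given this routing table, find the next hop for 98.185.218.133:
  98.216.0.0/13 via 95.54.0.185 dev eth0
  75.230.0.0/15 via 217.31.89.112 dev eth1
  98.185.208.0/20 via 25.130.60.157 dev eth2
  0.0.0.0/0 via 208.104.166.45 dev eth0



Longest prefix match for 98.185.218.133:
  /13 98.216.0.0: no
  /15 75.230.0.0: no
  /20 98.185.208.0: MATCH
  /0 0.0.0.0: MATCH
Selected: next-hop 25.130.60.157 via eth2 (matched /20)


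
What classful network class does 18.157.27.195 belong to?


First octet: 18
Binary: 00010010
0xxxxxxx -> Class A (1-126)
Class A, default mask 255.0.0.0 (/8)


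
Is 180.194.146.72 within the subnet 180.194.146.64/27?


Subnet network: 180.194.146.64
Test IP AND mask: 180.194.146.64
Yes, 180.194.146.72 is in 180.194.146.64/27


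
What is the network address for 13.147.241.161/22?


IP:   00001101.10010011.11110001.10100001
Mask: 11111111.11111111.11111100.00000000
AND operation:
Net:  00001101.10010011.11110000.00000000
Network: 13.147.240.0/22


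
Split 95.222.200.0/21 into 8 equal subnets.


New prefix = 21 + 3 = 24
Each subnet has 256 addresses
  95.222.200.0/24
  95.222.201.0/24
  95.222.202.0/24
  95.222.203.0/24
  95.222.204.0/24
  95.222.205.0/24
  95.222.206.0/24
  95.222.207.0/24
Subnets: 95.222.200.0/24, 95.222.201.0/24, 95.222.202.0/24, 95.222.203.0/24, 95.222.204.0/24, 95.222.205.0/24, 95.222.206.0/24, 95.222.207.0/24


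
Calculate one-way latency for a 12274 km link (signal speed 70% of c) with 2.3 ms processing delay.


Speed = 0.7 * 3e5 km/s = 210000 km/s
Propagation delay = 12274 / 210000 = 0.0584 s = 58.4476 ms
Processing delay = 2.3 ms
Total one-way latency = 60.7476 ms


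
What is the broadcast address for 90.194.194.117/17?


Network: 90.194.128.0/17
Host bits = 15
Set all host bits to 1:
Broadcast: 90.194.255.255


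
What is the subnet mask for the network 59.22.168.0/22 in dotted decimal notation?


/22 means 22 network bits, 10 host bits
Binary: 11111111111111111111110000000000
Mask: 255.255.252.0


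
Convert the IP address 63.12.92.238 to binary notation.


63 = 00111111
12 = 00001100
92 = 01011100
238 = 11101110
Binary: 00111111.00001100.01011100.11101110


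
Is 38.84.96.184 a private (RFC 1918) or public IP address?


RFC 1918 private ranges:
  10.0.0.0/8 (10.0.0.0 - 10.255.255.255)
  172.16.0.0/12 (172.16.0.0 - 172.31.255.255)
  192.168.0.0/16 (192.168.0.0 - 192.168.255.255)
Public (not in any RFC 1918 range)


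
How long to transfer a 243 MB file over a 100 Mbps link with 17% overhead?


Effective throughput = 100 * (1 - 17/100) = 83 Mbps
File size in Mb = 243 * 8 = 1944 Mb
Time = 1944 / 83
Time = 23.4217 seconds


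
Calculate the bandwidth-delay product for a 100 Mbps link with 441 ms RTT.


BDP = bandwidth * RTT
= 100 Mbps * 441 ms
= 100 * 1e6 * 441 / 1000 bits
= 44100000 bits
= 5512500 bytes
= 5383.3008 KB
BDP = 44100000 bits (5512500 bytes)


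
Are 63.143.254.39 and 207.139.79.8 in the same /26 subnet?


Mask: 255.255.255.192
63.143.254.39 AND mask = 63.143.254.0
207.139.79.8 AND mask = 207.139.79.0
No, different subnets (63.143.254.0 vs 207.139.79.0)


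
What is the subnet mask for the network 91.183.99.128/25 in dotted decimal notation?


/25 means 25 network bits, 7 host bits
Binary: 11111111111111111111111110000000
Mask: 255.255.255.128


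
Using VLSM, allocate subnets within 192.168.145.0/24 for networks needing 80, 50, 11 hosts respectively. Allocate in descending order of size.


80 hosts -> /25 (126 usable): 192.168.145.0/25
50 hosts -> /26 (62 usable): 192.168.145.128/26
11 hosts -> /28 (14 usable): 192.168.145.192/28
Allocation: 192.168.145.0/25 (80 hosts, 126 usable); 192.168.145.128/26 (50 hosts, 62 usable); 192.168.145.192/28 (11 hosts, 14 usable)


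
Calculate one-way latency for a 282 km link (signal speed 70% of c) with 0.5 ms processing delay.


Speed = 0.7 * 3e5 km/s = 210000 km/s
Propagation delay = 282 / 210000 = 0.0013 s = 1.3429 ms
Processing delay = 0.5 ms
Total one-way latency = 1.8429 ms


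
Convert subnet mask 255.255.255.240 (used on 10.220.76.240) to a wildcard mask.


Subnet mask: 255.255.255.240
Wildcard = 255.255.255.255 - subnet mask
255 - 255 = 0
255 - 255 = 0
255 - 255 = 0
255 - 240 = 15
Wildcard: 0.0.0.15


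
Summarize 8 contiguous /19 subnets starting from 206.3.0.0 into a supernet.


Original prefix: /19
Number of subnets: 8 = 2^3
New prefix = 19 - 3 = 16
Supernet: 206.3.0.0/16


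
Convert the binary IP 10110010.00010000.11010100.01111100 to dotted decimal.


10110010 = 178
00010000 = 16
11010100 = 212
01111100 = 124
IP: 178.16.212.124


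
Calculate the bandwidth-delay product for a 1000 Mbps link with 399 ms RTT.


BDP = bandwidth * RTT
= 1000 Mbps * 399 ms
= 1000 * 1e6 * 399 / 1000 bits
= 399000000 bits
= 49875000 bytes
= 48706.0547 KB
BDP = 399000000 bits (49875000 bytes)


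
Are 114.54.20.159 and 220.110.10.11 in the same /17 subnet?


Mask: 255.255.128.0
114.54.20.159 AND mask = 114.54.0.0
220.110.10.11 AND mask = 220.110.0.0
No, different subnets (114.54.0.0 vs 220.110.0.0)


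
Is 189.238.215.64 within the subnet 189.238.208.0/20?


Subnet network: 189.238.208.0
Test IP AND mask: 189.238.208.0
Yes, 189.238.215.64 is in 189.238.208.0/20


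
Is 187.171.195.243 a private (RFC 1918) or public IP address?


RFC 1918 private ranges:
  10.0.0.0/8 (10.0.0.0 - 10.255.255.255)
  172.16.0.0/12 (172.16.0.0 - 172.31.255.255)
  192.168.0.0/16 (192.168.0.0 - 192.168.255.255)
Public (not in any RFC 1918 range)


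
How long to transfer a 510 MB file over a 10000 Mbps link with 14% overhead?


Effective throughput = 10000 * (1 - 14/100) = 8600 Mbps
File size in Mb = 510 * 8 = 4080 Mb
Time = 4080 / 8600
Time = 0.4744 seconds


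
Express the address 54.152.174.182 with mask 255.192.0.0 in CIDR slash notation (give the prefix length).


Binary: 11111111.11000000.00000000.00000000
Count leading 1s
Prefix: /10


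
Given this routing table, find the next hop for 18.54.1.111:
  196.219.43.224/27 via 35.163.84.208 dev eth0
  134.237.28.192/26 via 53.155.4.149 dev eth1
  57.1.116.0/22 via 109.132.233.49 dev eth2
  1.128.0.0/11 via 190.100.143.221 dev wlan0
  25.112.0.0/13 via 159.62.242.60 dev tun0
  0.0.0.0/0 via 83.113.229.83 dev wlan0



Longest prefix match for 18.54.1.111:
  /27 196.219.43.224: no
  /26 134.237.28.192: no
  /22 57.1.116.0: no
  /11 1.128.0.0: no
  /13 25.112.0.0: no
  /0 0.0.0.0: MATCH
Selected: next-hop 83.113.229.83 via wlan0 (matched /0)


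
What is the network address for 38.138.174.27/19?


IP:   00100110.10001010.10101110.00011011
Mask: 11111111.11111111.11100000.00000000
AND operation:
Net:  00100110.10001010.10100000.00000000
Network: 38.138.160.0/19


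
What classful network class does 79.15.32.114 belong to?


First octet: 79
Binary: 01001111
0xxxxxxx -> Class A (1-126)
Class A, default mask 255.0.0.0 (/8)


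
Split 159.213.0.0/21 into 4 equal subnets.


New prefix = 21 + 2 = 23
Each subnet has 512 addresses
  159.213.0.0/23
  159.213.2.0/23
  159.213.4.0/23
  159.213.6.0/23
Subnets: 159.213.0.0/23, 159.213.2.0/23, 159.213.4.0/23, 159.213.6.0/23


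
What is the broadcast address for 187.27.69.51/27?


Network: 187.27.69.32/27
Host bits = 5
Set all host bits to 1:
Broadcast: 187.27.69.63


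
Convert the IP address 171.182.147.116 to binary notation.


171 = 10101011
182 = 10110110
147 = 10010011
116 = 01110100
Binary: 10101011.10110110.10010011.01110100


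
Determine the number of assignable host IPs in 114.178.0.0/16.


Host bits = 32 - 16 = 16
Total addresses = 2^16 = 65536
Usable = total - 2 (network and broadcast)
Usable hosts: 65534


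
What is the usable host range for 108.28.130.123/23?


Network: 108.28.130.0
Broadcast: 108.28.131.255
First usable = network + 1
Last usable = broadcast - 1
Range: 108.28.130.1 to 108.28.131.254


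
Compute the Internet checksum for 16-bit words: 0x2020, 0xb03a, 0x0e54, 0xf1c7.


Sum all words (with carry folding):
+ 0x2020 = 0x2020
+ 0xb03a = 0xd05a
+ 0x0e54 = 0xdeae
+ 0xf1c7 = 0xd076
One's complement: ~0xd076
Checksum = 0x2f89


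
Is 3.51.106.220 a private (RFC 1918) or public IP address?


RFC 1918 private ranges:
  10.0.0.0/8 (10.0.0.0 - 10.255.255.255)
  172.16.0.0/12 (172.16.0.0 - 172.31.255.255)
  192.168.0.0/16 (192.168.0.0 - 192.168.255.255)
Public (not in any RFC 1918 range)


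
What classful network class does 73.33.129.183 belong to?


First octet: 73
Binary: 01001001
0xxxxxxx -> Class A (1-126)
Class A, default mask 255.0.0.0 (/8)


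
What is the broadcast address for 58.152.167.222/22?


Network: 58.152.164.0/22
Host bits = 10
Set all host bits to 1:
Broadcast: 58.152.167.255


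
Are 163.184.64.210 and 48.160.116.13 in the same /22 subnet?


Mask: 255.255.252.0
163.184.64.210 AND mask = 163.184.64.0
48.160.116.13 AND mask = 48.160.116.0
No, different subnets (163.184.64.0 vs 48.160.116.0)


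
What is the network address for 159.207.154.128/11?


IP:   10011111.11001111.10011010.10000000
Mask: 11111111.11100000.00000000.00000000
AND operation:
Net:  10011111.11000000.00000000.00000000
Network: 159.192.0.0/11


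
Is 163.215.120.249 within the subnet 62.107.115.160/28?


Subnet network: 62.107.115.160
Test IP AND mask: 163.215.120.240
No, 163.215.120.249 is not in 62.107.115.160/28


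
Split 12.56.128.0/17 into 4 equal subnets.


New prefix = 17 + 2 = 19
Each subnet has 8192 addresses
  12.56.128.0/19
  12.56.160.0/19
  12.56.192.0/19
  12.56.224.0/19
Subnets: 12.56.128.0/19, 12.56.160.0/19, 12.56.192.0/19, 12.56.224.0/19


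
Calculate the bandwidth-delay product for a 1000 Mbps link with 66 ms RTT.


BDP = bandwidth * RTT
= 1000 Mbps * 66 ms
= 1000 * 1e6 * 66 / 1000 bits
= 66000000 bits
= 8250000 bytes
= 8056.6406 KB
BDP = 66000000 bits (8250000 bytes)


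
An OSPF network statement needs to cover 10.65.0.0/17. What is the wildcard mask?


Subnet mask: 255.255.128.0
Wildcard = 255.255.255.255 - subnet mask
255 - 255 = 0
255 - 255 = 0
255 - 128 = 127
255 - 0 = 255
Wildcard: 0.0.127.255


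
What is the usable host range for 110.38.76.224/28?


Network: 110.38.76.224
Broadcast: 110.38.76.239
First usable = network + 1
Last usable = broadcast - 1
Range: 110.38.76.225 to 110.38.76.238


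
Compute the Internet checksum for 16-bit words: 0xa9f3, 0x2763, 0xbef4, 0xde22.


Sum all words (with carry folding):
+ 0xa9f3 = 0xa9f3
+ 0x2763 = 0xd156
+ 0xbef4 = 0x904b
+ 0xde22 = 0x6e6e
One's complement: ~0x6e6e
Checksum = 0x9191


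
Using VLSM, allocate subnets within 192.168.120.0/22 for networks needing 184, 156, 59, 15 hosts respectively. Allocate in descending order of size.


184 hosts -> /24 (254 usable): 192.168.120.0/24
156 hosts -> /24 (254 usable): 192.168.121.0/24
59 hosts -> /26 (62 usable): 192.168.122.0/26
15 hosts -> /27 (30 usable): 192.168.122.64/27
Allocation: 192.168.120.0/24 (184 hosts, 254 usable); 192.168.121.0/24 (156 hosts, 254 usable); 192.168.122.0/26 (59 hosts, 62 usable); 192.168.122.64/27 (15 hosts, 30 usable)


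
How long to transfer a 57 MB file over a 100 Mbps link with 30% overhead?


Effective throughput = 100 * (1 - 30/100) = 70 Mbps
File size in Mb = 57 * 8 = 456 Mb
Time = 456 / 70
Time = 6.5143 seconds


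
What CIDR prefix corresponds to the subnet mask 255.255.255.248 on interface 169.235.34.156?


Binary: 11111111.11111111.11111111.11111000
Count leading 1s
Prefix: /29


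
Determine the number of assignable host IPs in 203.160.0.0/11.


Host bits = 32 - 11 = 21
Total addresses = 2^21 = 2097152
Usable = total - 2 (network and broadcast)
Usable hosts: 2097150


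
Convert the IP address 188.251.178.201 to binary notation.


188 = 10111100
251 = 11111011
178 = 10110010
201 = 11001001
Binary: 10111100.11111011.10110010.11001001


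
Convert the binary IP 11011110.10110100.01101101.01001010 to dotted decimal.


11011110 = 222
10110100 = 180
01101101 = 109
01001010 = 74
IP: 222.180.109.74


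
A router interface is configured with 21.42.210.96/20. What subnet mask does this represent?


/20 means 20 network bits, 12 host bits
Binary: 11111111111111111111000000000000
Mask: 255.255.240.0


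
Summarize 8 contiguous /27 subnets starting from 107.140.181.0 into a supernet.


Original prefix: /27
Number of subnets: 8 = 2^3
New prefix = 27 - 3 = 24
Supernet: 107.140.181.0/24


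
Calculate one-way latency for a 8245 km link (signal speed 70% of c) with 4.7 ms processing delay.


Speed = 0.7 * 3e5 km/s = 210000 km/s
Propagation delay = 8245 / 210000 = 0.0393 s = 39.2619 ms
Processing delay = 4.7 ms
Total one-way latency = 43.9619 ms
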